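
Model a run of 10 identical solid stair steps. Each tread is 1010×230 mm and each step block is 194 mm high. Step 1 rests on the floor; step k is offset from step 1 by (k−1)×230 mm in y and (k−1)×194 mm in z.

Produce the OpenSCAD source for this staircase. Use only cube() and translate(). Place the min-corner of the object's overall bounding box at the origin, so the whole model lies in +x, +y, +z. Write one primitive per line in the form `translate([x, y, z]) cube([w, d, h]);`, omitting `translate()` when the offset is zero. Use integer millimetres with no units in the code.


cube([1010, 230, 194]);
translate([0, 230, 194]) cube([1010, 230, 194]);
translate([0, 460, 388]) cube([1010, 230, 194]);
translate([0, 690, 582]) cube([1010, 230, 194]);
translate([0, 920, 776]) cube([1010, 230, 194]);
translate([0, 1150, 970]) cube([1010, 230, 194]);
translate([0, 1380, 1164]) cube([1010, 230, 194]);
translate([0, 1610, 1358]) cube([1010, 230, 194]);
translate([0, 1840, 1552]) cube([1010, 230, 194]);
translate([0, 2070, 1746]) cube([1010, 230, 194]);


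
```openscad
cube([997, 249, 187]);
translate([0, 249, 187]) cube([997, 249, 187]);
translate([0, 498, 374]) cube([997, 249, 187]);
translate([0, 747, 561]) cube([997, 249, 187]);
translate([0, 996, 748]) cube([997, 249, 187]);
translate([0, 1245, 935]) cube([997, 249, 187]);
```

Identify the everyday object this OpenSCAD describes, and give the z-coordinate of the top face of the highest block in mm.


A staircase. The total rise is 1122 mm.

6 identical blocks, each offset up and back from the previous — a staircase. Each step is 187 mm tall and there are 6 of them, so the total rise is 6 × 187 = 1122 mm.


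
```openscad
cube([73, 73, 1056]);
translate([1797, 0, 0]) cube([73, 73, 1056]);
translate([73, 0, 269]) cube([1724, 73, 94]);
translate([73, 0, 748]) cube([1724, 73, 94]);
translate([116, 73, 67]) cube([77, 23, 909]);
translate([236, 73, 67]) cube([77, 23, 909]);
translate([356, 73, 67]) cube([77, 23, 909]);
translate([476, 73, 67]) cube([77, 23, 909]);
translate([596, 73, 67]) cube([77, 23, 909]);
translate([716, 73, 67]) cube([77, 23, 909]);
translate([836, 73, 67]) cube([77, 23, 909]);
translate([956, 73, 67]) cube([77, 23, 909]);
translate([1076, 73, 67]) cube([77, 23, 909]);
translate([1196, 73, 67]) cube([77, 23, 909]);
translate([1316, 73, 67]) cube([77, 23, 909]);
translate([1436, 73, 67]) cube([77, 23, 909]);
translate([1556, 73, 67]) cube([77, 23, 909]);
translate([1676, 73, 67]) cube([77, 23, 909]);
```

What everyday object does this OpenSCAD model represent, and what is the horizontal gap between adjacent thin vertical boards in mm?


A fence section. The picket gap is 43 mm.

Two posts, two rails, 14 pickets — a fence section. Span 1724 mm holds 14 pickets of 77 mm with 15 equal gaps: ⌊(1724 − 14·77) / 15⌋ = 43 mm.


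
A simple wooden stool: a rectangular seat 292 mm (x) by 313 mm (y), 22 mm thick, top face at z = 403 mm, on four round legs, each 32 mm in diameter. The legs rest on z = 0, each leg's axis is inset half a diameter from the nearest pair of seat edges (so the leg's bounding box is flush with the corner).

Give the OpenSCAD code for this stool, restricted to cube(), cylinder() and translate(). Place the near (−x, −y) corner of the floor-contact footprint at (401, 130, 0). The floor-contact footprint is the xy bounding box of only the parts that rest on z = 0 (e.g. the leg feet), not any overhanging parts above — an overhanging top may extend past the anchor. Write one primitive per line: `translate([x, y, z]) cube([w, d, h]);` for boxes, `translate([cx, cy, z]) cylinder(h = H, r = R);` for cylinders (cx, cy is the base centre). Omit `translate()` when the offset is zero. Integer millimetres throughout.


// leg_h = 403 - 22 = 381
translate([401, 130, 381]) cube([292, 313, 22]);
translate([417, 146, 0]) cylinder(h = 381, r = 16);
translate([677, 146, 0]) cylinder(h = 381, r = 16);
translate([417, 427, 0]) cylinder(h = 381, r = 16);
translate([677, 427, 0]) cylinder(h = 381, r = 16);


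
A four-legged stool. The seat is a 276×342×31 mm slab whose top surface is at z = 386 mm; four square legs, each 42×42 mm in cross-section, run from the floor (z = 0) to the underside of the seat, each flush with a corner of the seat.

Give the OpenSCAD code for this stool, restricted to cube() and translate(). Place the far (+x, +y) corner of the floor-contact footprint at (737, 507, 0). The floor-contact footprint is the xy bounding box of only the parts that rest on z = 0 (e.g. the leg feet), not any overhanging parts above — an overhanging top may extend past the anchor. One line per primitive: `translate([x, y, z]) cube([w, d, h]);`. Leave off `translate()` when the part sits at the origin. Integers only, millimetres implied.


translate([461, 165, 355]) cube([276, 342, 31]);
translate([461, 165, 0]) cube([42, 42, 355]);
translate([695, 165, 0]) cube([42, 42, 355]);
translate([461, 465, 0]) cube([42, 42, 355]);
translate([695, 465, 0]) cube([42, 42, 355]);


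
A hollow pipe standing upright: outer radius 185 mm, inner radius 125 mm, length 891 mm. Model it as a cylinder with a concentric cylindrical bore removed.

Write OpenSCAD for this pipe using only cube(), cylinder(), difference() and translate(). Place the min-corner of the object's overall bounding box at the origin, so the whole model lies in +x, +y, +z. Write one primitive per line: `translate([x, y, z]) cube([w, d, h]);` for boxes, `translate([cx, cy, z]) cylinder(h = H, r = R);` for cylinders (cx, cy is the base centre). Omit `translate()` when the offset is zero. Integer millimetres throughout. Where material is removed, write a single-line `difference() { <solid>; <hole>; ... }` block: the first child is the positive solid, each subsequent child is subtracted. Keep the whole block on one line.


difference() { translate([185, 185, 0]) cylinder(h = 891, r = 185); translate([185, 185, 0]) cylinder(h = 891, r = 125); }


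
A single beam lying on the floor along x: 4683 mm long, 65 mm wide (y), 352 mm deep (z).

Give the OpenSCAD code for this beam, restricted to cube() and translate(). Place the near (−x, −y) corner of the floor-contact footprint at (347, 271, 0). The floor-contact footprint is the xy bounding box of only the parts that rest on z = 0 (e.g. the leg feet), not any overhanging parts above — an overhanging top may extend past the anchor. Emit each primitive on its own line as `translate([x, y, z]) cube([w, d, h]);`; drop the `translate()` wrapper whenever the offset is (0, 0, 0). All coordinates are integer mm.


translate([347, 271, 0]) cube([4683, 65, 352]);


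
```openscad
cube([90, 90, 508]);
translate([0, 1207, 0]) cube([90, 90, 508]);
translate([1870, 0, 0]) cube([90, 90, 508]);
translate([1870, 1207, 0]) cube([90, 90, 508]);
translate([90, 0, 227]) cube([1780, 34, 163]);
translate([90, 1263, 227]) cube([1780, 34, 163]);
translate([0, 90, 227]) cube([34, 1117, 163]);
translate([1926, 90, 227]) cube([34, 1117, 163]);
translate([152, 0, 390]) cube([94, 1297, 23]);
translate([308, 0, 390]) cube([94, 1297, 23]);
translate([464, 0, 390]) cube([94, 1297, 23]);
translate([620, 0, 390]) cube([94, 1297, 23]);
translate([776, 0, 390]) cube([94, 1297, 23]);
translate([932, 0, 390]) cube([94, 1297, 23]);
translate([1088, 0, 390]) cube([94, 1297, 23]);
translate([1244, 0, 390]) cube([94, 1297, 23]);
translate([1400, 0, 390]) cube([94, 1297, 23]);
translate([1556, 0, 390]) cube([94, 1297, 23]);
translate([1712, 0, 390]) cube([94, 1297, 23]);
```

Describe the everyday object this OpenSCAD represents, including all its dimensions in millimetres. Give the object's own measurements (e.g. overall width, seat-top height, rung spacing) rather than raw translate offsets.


A bed frame 1960 mm long (x) by 1297 mm wide (y). Four 90×90 mm corner posts, 508 mm tall, at the corners of the footprint. Four rails of 34 mm thickness and 163 mm height run between adjacent posts with their undersides at z = 227 mm, their outer faces flush with the outside of the frame (the two x-running rails run between the posts' inner faces; the two y-running rails run between the posts' inner faces). 11 slats, each 94 mm wide (x) and 23 mm thick, lie across the top of the two x-running rails, running the full 1297 mm width of the frame in y; along x they sit between the end posts with a 62 mm gap after the −x posts and between neighbouring slats, leaving 64 mm before the +x posts.


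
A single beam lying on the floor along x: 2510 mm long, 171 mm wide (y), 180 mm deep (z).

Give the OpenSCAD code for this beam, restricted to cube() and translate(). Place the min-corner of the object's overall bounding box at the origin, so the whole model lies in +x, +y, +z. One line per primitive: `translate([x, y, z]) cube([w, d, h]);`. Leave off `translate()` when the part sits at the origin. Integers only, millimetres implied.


cube([2510, 171, 180]);


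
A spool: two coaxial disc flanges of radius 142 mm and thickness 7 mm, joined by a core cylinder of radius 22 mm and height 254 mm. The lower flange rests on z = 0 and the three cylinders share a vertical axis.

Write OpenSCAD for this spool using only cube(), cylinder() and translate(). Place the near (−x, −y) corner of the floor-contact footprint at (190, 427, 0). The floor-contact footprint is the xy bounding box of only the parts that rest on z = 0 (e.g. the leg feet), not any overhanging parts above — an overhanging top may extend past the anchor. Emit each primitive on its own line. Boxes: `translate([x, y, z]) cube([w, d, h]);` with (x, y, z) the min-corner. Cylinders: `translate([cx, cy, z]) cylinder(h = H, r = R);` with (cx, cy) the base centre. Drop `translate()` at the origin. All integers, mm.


translate([332, 569, 0]) cylinder(h = 7, r = 142);
translate([332, 569, 7]) cylinder(h = 254, r = 22);
translate([332, 569, 261]) cylinder(h = 7, r = 142);


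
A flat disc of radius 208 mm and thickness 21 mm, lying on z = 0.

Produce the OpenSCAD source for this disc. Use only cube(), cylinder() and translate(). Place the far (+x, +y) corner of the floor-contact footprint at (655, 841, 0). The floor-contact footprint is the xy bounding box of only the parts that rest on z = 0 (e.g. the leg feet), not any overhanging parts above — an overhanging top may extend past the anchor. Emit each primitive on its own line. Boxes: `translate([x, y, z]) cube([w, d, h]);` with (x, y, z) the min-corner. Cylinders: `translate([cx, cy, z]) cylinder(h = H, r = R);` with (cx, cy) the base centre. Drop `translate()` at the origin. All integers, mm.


translate([447, 633, 0]) cylinder(h = 21, r = 208);


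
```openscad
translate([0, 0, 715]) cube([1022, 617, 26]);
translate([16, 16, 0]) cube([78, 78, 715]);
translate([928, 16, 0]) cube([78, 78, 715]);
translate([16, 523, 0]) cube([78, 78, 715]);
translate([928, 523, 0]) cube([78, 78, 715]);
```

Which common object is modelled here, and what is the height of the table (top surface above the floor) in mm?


A table. The table height is 741 mm.

A 1022×617×26 slab sits at z = 715 on four 78 mm square posts — a table. The top surface is at 715 + 26 = 741 mm.


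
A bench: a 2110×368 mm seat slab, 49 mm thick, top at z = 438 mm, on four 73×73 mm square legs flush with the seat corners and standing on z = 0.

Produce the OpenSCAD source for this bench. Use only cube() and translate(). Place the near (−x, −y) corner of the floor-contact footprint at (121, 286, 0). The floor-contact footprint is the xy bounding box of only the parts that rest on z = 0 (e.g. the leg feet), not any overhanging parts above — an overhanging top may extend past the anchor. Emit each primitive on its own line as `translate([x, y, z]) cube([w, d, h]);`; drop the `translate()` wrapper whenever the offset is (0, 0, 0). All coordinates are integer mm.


translate([121, 286, 389]) cube([2110, 368, 49]);
translate([121, 286, 0]) cube([73, 73, 389]);
translate([121, 581, 0]) cube([73, 73, 389]);
translate([2158, 286, 0]) cube([73, 73, 389]);
translate([2158, 581, 0]) cube([73, 73, 389]);


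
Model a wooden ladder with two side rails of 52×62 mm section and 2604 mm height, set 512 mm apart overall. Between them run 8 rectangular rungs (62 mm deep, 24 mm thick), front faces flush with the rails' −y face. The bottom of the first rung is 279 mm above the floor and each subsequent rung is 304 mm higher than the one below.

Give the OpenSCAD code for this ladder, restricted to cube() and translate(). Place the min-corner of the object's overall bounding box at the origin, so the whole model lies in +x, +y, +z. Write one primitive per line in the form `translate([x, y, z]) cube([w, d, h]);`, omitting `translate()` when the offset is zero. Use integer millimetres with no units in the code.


cube([52, 62, 2604]);
translate([460, 0, 0]) cube([52, 62, 2604]);
translate([52, 0, 279]) cube([408, 62, 24]);
translate([52, 0, 583]) cube([408, 62, 24]);
translate([52, 0, 887]) cube([408, 62, 24]);
translate([52, 0, 1191]) cube([408, 62, 24]);
translate([52, 0, 1495]) cube([408, 62, 24]);
translate([52, 0, 1799]) cube([408, 62, 24]);
translate([52, 0, 2103]) cube([408, 62, 24]);
translate([52, 0, 2407]) cube([408, 62, 24]);


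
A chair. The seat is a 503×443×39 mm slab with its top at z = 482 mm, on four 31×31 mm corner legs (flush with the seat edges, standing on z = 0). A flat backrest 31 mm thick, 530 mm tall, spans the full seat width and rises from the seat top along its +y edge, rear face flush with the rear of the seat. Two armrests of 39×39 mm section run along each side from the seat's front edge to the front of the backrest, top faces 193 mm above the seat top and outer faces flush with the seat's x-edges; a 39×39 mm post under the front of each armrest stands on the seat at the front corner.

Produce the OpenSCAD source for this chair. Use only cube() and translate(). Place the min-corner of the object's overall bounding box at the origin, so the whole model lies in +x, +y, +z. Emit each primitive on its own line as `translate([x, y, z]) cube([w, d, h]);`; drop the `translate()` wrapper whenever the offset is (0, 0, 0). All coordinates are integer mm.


translate([0, 0, 443]) cube([503, 443, 39]);
cube([31, 31, 443]);
translate([472, 0, 0]) cube([31, 31, 443]);
translate([0, 412, 0]) cube([31, 31, 443]);
translate([472, 412, 0]) cube([31, 31, 443]);
translate([0, 412, 482]) cube([503, 31, 530]);
translate([0, 0, 636]) cube([39, 412, 39]);
translate([464, 0, 636]) cube([39, 412, 39]);
translate([0, 0, 482]) cube([39, 39, 154]);
translate([464, 0, 482]) cube([39, 39, 154]);


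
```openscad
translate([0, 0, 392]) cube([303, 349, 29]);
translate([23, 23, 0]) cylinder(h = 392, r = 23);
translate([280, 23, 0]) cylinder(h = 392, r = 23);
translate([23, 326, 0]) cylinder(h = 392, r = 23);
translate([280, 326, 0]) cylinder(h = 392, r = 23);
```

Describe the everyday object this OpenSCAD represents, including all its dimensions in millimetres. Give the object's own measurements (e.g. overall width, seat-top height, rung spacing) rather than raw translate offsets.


A four-legged stool. The seat is a 303×349×29 mm slab whose top surface is at z = 421 mm; four round legs, each 46 mm in diameter, run from the floor (z = 0) to the underside of the seat, each leg's axis is inset half a diameter from the nearest pair of seat edges (so the leg's bounding box is flush with the corner).


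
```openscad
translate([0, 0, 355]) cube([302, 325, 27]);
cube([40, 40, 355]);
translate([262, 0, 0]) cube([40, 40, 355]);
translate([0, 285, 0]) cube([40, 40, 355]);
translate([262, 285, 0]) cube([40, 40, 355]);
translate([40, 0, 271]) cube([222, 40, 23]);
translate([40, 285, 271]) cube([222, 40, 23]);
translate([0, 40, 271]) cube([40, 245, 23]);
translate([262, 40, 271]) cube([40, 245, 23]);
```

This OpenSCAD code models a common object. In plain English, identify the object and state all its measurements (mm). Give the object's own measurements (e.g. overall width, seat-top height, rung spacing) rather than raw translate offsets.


A simple wooden stool: a rectangular seat 302 mm (x) by 325 mm (y), 27 mm thick, top face at z = 382 mm, on four square legs, each 40×40 mm in cross-section. The legs rest on z = 0, each flush with a corner of the seat. Four stretchers, 40 mm wide and 23 mm tall, connect adjacent legs with their undersides at z = 271 mm, each running between the inner faces of the legs it joins and aligned with the legs' outer faces on the other axis.


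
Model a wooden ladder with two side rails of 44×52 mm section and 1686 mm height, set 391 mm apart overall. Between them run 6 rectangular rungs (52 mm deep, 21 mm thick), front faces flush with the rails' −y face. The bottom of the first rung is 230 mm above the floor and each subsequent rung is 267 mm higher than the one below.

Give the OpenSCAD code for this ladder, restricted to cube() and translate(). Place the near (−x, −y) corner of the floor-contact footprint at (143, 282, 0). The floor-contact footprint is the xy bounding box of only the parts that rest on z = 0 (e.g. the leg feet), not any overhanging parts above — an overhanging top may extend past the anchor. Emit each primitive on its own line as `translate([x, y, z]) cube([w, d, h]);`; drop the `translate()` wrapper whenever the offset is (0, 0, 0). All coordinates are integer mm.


translate([143, 282, 0]) cube([44, 52, 1686]);
translate([490, 282, 0]) cube([44, 52, 1686]);
translate([187, 282, 230]) cube([303, 52, 21]);
translate([187, 282, 497]) cube([303, 52, 21]);
translate([187, 282, 764]) cube([303, 52, 21]);
translate([187, 282, 1031]) cube([303, 52, 21]);
translate([187, 282, 1298]) cube([303, 52, 21]);
translate([187, 282, 1565]) cube([303, 52, 21]);


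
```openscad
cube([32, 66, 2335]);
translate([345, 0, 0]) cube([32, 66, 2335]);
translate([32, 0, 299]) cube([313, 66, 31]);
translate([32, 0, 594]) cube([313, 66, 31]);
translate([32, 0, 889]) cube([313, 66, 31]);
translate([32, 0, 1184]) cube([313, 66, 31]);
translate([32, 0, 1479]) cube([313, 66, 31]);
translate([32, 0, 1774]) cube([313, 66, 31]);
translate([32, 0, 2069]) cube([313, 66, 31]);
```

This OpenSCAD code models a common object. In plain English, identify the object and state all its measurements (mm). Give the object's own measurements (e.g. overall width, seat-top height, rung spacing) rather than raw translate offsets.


A straight ladder. Two 32×66 mm vertical rails, 2335 mm tall, stand 377 mm apart (outside-to-outside) with their front faces coplanar on the −y side. 7 rungs, each 66 mm deep and 31 mm tall, span between the inner faces of the rails, front faces flush with the rails. The lowest rung's underside is at z = 299 mm and rungs are spaced 295 mm apart (underside to underside).


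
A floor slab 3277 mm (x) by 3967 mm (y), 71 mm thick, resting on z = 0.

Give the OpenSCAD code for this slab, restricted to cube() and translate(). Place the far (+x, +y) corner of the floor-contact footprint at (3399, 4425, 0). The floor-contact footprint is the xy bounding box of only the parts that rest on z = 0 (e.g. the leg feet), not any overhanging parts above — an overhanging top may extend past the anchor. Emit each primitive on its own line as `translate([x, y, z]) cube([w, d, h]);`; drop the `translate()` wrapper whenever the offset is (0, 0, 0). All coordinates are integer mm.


translate([122, 458, 0]) cube([3277, 3967, 71]);


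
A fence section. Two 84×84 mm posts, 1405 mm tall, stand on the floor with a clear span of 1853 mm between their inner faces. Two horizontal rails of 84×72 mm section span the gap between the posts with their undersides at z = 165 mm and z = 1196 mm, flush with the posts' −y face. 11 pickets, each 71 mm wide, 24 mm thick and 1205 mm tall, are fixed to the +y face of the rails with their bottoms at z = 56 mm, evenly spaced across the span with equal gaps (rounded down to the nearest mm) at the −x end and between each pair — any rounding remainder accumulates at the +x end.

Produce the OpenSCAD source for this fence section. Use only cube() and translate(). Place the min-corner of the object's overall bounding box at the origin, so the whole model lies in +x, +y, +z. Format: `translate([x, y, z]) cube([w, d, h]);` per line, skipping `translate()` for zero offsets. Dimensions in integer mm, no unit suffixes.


cube([84, 84, 1405]);
translate([1937, 0, 0]) cube([84, 84, 1405]);
translate([84, 0, 165]) cube([1853, 84, 72]);
translate([84, 0, 1196]) cube([1853, 84, 72]);
translate([173, 84, 56]) cube([71, 24, 1205]);
translate([333, 84, 56]) cube([71, 24, 1205]);
translate([493, 84, 56]) cube([71, 24, 1205]);
translate([653, 84, 56]) cube([71, 24, 1205]);
translate([813, 84, 56]) cube([71, 24, 1205]);
translate([973, 84, 56]) cube([71, 24, 1205]);
translate([1133, 84, 56]) cube([71, 24, 1205]);
translate([1293, 84, 56]) cube([71, 24, 1205]);
translate([1453, 84, 56]) cube([71, 24, 1205]);
translate([1613, 84, 56]) cube([71, 24, 1205]);
translate([1773, 84, 56]) cube([71, 24, 1205]);


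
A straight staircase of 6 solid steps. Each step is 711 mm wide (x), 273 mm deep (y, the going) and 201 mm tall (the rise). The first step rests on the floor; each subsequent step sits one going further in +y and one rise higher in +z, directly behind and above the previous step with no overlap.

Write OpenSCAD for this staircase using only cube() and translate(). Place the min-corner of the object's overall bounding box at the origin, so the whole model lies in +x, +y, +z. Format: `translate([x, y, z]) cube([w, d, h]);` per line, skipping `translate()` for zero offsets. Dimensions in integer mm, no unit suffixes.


cube([711, 273, 201]);
translate([0, 273, 201]) cube([711, 273, 201]);
translate([0, 546, 402]) cube([711, 273, 201]);
translate([0, 819, 603]) cube([711, 273, 201]);
translate([0, 1092, 804]) cube([711, 273, 201]);
translate([0, 1365, 1005]) cube([711, 273, 201]);


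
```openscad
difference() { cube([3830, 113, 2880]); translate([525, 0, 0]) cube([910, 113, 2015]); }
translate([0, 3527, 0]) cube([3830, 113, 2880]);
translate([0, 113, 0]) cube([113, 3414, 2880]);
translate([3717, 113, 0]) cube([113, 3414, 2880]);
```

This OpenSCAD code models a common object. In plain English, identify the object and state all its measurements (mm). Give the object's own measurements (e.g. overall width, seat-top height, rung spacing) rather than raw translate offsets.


A single room: four walls, each 2880 mm tall and 113 mm thick, enclosing an outside footprint 3830×3640 mm (x × y), no floor or roof. The front and back walls (−y and +y sides) run the full x-width; the side walls fit between their inner faces. A door opening 910 mm wide and 2015 mm tall is cut through the front wall from the floor up, its −x edge 525 mm from the wall's −x end.


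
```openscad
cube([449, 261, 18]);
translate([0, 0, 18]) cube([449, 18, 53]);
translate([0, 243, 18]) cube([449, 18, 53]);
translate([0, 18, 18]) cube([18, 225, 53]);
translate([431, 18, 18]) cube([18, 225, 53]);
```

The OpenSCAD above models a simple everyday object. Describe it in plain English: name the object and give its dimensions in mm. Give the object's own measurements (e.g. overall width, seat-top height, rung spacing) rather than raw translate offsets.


An open-topped rectangular box: outside dimensions 449×261×71 mm, with a uniform wall and base thickness of 18 mm. The base is a full 449×261 slab on the floor; four walls sit on top of the base. The front and back walls (the −y and +y sides) span the full width; the two side walls fit between them.


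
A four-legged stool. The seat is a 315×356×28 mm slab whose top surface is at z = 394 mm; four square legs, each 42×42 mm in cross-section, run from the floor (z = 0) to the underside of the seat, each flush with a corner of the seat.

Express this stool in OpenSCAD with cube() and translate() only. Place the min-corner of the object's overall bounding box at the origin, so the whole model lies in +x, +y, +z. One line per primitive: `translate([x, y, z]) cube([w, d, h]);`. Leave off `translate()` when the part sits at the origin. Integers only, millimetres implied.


translate([0, 0, 366]) cube([315, 356, 28]);
cube([42, 42, 366]);
translate([273, 0, 0]) cube([42, 42, 366]);
translate([0, 314, 0]) cube([42, 42, 366]);
translate([273, 314, 0]) cube([42, 42, 366]);


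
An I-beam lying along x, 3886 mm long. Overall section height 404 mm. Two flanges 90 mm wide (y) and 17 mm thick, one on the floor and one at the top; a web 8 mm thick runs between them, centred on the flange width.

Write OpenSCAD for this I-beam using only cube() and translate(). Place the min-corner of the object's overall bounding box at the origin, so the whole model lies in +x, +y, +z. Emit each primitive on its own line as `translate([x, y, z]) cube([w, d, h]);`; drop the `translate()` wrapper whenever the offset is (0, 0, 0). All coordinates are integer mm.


cube([3886, 90, 17]);
translate([0, 41, 17]) cube([3886, 8, 370]);
translate([0, 0, 387]) cube([3886, 90, 17]);


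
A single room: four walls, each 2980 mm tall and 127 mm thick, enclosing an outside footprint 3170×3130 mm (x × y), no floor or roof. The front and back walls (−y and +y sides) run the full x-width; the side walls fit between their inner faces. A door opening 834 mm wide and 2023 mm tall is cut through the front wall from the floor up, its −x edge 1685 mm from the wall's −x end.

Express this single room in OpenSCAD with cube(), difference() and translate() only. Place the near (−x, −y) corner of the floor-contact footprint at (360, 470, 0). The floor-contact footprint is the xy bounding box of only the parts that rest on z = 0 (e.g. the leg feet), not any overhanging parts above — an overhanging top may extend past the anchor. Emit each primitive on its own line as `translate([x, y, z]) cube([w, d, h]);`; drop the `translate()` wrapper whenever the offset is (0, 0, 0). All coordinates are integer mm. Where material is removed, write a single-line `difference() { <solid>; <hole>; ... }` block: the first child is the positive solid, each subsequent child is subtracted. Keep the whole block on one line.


difference() { translate([360, 470, 0]) cube([3170, 127, 2980]); translate([2045, 470, 0]) cube([834, 127, 2023]); }
translate([360, 3473, 0]) cube([3170, 127, 2980]);
translate([360, 597, 0]) cube([127, 2876, 2980]);
translate([3403, 597, 0]) cube([127, 2876, 2980]);


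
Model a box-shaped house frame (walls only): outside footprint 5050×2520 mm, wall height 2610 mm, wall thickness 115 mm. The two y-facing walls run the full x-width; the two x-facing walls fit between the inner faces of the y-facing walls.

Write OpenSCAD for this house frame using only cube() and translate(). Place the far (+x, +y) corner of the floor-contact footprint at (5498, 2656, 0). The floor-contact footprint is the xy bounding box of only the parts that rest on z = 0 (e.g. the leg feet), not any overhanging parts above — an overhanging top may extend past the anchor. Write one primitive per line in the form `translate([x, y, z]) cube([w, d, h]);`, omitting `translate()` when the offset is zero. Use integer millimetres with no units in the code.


translate([448, 136, 0]) cube([5050, 115, 2610]);
translate([448, 2541, 0]) cube([5050, 115, 2610]);
translate([448, 251, 0]) cube([115, 2290, 2610]);
translate([5383, 251, 0]) cube([115, 2290, 2610]);


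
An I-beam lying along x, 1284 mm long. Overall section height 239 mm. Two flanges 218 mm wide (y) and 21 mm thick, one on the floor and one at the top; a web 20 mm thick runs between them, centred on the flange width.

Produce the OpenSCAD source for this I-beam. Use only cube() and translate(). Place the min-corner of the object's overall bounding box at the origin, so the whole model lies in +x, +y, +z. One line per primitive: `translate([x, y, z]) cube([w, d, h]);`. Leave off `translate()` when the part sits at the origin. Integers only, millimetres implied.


cube([1284, 218, 21]);
translate([0, 99, 21]) cube([1284, 20, 197]);
translate([0, 0, 218]) cube([1284, 218, 21]);


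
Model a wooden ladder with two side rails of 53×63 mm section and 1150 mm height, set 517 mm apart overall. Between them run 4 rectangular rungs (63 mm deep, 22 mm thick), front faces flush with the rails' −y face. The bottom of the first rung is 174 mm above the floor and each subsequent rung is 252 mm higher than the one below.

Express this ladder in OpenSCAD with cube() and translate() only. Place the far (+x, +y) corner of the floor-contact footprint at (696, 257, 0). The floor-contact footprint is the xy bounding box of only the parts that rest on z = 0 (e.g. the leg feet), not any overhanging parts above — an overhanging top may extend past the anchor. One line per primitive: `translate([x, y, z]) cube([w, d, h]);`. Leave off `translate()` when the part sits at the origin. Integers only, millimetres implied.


translate([179, 194, 0]) cube([53, 63, 1150]);
translate([643, 194, 0]) cube([53, 63, 1150]);
translate([232, 194, 174]) cube([411, 63, 22]);
translate([232, 194, 426]) cube([411, 63, 22]);
translate([232, 194, 678]) cube([411, 63, 22]);
translate([232, 194, 930]) cube([411, 63, 22]);


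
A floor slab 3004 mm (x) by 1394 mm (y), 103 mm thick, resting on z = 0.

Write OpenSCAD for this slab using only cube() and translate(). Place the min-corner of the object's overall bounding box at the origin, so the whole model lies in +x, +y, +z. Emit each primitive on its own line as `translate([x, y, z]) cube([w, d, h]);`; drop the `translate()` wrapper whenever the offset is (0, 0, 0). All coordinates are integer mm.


cube([3004, 1394, 103]);


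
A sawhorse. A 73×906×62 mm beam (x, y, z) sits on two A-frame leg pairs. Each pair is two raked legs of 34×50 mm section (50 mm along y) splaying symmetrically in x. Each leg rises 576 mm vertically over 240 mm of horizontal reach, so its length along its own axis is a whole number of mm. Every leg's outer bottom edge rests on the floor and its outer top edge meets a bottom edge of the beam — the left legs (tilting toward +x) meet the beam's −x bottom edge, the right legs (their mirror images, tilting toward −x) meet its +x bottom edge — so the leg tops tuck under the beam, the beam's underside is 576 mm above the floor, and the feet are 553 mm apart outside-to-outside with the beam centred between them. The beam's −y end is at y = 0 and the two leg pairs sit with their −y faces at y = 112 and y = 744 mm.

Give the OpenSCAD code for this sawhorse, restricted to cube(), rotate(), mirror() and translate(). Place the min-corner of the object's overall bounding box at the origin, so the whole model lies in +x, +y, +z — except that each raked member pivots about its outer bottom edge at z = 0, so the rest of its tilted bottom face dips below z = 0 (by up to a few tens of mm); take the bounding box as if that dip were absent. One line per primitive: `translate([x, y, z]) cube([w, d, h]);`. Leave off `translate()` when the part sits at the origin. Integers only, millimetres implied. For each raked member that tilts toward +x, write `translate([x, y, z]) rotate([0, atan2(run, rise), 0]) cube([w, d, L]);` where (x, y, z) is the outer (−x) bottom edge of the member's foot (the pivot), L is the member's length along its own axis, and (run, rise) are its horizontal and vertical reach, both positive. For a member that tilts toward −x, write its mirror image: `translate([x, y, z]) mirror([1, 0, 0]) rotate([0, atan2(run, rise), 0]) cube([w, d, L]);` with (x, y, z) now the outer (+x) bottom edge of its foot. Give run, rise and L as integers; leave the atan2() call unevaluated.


// leg length = √(240² + 576²) = 624
// right-leg outer foot x = 2·240 + 73 = 553
// beam min-corner = (240, 0, 576)
translate([240, 0, 576]) cube([73, 906, 62]);
translate([0, 112, 0]) rotate([0, atan2(240, 576), 0]) cube([34, 50, 624]);
translate([553, 112, 0]) mirror([1, 0, 0]) rotate([0, atan2(240, 576), 0]) cube([34, 50, 624]);
translate([0, 744, 0]) rotate([0, atan2(240, 576), 0]) cube([34, 50, 624]);
translate([553, 744, 0]) mirror([1, 0, 0]) rotate([0, atan2(240, 576), 0]) cube([34, 50, 624]);


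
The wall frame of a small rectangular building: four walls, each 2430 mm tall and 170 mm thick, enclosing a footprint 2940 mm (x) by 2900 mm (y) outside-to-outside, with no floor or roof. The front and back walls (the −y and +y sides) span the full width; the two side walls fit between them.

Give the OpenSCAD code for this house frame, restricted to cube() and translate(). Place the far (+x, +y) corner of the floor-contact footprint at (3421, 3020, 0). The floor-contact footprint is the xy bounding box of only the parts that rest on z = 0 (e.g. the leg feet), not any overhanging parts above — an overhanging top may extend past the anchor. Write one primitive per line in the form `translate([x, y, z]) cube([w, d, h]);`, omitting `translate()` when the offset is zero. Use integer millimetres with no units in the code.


translate([481, 120, 0]) cube([2940, 170, 2430]);
translate([481, 2850, 0]) cube([2940, 170, 2430]);
translate([481, 290, 0]) cube([170, 2560, 2430]);
translate([3251, 290, 0]) cube([170, 2560, 2430]);


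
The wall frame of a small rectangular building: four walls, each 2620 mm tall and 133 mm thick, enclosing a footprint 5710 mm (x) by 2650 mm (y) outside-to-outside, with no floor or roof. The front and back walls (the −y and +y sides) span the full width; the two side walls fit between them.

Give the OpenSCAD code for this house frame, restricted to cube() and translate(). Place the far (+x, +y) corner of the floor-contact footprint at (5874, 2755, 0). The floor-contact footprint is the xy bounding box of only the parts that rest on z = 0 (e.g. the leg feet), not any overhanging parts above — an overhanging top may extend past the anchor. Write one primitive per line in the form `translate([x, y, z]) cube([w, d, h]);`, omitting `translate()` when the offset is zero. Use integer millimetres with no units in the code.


translate([164, 105, 0]) cube([5710, 133, 2620]);
translate([164, 2622, 0]) cube([5710, 133, 2620]);
translate([164, 238, 0]) cube([133, 2384, 2620]);
translate([5741, 238, 0]) cube([133, 2384, 2620]);


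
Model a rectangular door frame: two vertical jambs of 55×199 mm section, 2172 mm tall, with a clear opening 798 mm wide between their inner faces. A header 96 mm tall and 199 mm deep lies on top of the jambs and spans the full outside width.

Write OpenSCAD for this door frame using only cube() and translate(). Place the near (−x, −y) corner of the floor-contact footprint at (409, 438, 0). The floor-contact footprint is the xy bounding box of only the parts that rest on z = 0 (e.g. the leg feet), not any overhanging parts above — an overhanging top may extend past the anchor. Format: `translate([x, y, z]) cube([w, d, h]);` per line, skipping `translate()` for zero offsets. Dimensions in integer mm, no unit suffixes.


translate([409, 438, 0]) cube([55, 199, 2172]);
translate([1262, 438, 0]) cube([55, 199, 2172]);
translate([409, 438, 2172]) cube([908, 199, 96]);


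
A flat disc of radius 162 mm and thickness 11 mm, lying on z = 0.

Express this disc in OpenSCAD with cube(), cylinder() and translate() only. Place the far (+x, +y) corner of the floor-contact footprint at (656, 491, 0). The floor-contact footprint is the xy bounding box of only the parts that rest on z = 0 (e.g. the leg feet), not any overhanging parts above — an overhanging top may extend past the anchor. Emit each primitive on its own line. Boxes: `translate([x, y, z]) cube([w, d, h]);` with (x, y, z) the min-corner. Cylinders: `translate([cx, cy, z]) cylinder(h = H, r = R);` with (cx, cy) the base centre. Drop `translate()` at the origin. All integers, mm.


translate([494, 329, 0]) cylinder(h = 11, r = 162);


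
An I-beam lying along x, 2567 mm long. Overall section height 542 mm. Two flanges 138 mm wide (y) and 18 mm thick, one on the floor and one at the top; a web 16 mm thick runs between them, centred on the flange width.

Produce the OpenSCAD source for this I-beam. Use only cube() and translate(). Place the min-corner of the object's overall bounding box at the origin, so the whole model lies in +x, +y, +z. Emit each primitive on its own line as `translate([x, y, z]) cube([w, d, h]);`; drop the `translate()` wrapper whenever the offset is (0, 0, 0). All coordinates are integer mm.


cube([2567, 138, 18]);
translate([0, 61, 18]) cube([2567, 16, 506]);
translate([0, 0, 524]) cube([2567, 138, 18]);


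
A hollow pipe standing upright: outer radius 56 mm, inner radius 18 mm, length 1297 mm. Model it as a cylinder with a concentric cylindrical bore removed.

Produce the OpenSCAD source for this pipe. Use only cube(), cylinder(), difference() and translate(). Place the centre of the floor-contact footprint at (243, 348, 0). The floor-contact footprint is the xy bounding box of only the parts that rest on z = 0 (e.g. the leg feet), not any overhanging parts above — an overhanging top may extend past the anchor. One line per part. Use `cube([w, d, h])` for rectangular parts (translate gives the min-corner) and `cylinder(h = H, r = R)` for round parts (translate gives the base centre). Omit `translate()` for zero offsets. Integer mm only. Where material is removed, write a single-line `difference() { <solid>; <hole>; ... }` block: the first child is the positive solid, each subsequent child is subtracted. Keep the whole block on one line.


difference() { translate([243, 348, 0]) cylinder(h = 1297, r = 56); translate([243, 348, 0]) cylinder(h = 1297, r = 18); }


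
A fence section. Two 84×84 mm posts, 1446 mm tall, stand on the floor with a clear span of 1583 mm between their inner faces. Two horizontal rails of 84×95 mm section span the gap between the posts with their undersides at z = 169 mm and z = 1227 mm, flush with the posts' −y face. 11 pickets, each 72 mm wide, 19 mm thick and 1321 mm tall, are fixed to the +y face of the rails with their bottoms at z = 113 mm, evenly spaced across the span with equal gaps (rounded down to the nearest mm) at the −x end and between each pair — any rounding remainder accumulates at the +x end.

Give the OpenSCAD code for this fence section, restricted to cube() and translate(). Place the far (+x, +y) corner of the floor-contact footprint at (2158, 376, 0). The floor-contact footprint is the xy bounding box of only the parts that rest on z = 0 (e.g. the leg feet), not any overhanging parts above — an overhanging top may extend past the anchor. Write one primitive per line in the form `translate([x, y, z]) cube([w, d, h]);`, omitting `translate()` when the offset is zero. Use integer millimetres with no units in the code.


translate([407, 292, 0]) cube([84, 84, 1446]);
translate([2074, 292, 0]) cube([84, 84, 1446]);
translate([491, 292, 169]) cube([1583, 84, 95]);
translate([491, 292, 1227]) cube([1583, 84, 95]);
translate([556, 376, 113]) cube([72, 19, 1321]);
translate([693, 376, 113]) cube([72, 19, 1321]);
translate([830, 376, 113]) cube([72, 19, 1321]);
translate([967, 376, 113]) cube([72, 19, 1321]);
translate([1104, 376, 113]) cube([72, 19, 1321]);
translate([1241, 376, 113]) cube([72, 19, 1321]);
translate([1378, 376, 113]) cube([72, 19, 1321]);
translate([1515, 376, 113]) cube([72, 19, 1321]);
translate([1652, 376, 113]) cube([72, 19, 1321]);
translate([1789, 376, 113]) cube([72, 19, 1321]);
translate([1926, 376, 113]) cube([72, 19, 1321]);


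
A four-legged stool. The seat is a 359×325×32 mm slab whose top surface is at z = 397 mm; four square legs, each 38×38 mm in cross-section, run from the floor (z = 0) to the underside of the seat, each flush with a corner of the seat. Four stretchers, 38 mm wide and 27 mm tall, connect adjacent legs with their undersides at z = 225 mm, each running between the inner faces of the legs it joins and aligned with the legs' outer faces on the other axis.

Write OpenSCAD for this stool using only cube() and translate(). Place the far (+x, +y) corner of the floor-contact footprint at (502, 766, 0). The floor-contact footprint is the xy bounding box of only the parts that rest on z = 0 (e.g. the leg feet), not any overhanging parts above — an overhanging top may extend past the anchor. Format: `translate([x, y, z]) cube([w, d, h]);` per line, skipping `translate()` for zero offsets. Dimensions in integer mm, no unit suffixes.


translate([143, 441, 365]) cube([359, 325, 32]);
translate([143, 441, 0]) cube([38, 38, 365]);
translate([464, 441, 0]) cube([38, 38, 365]);
translate([143, 728, 0]) cube([38, 38, 365]);
translate([464, 728, 0]) cube([38, 38, 365]);
translate([181, 441, 225]) cube([283, 38, 27]);
translate([181, 728, 225]) cube([283, 38, 27]);
translate([143, 479, 225]) cube([38, 249, 27]);
translate([464, 479, 225]) cube([38, 249, 27]);
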